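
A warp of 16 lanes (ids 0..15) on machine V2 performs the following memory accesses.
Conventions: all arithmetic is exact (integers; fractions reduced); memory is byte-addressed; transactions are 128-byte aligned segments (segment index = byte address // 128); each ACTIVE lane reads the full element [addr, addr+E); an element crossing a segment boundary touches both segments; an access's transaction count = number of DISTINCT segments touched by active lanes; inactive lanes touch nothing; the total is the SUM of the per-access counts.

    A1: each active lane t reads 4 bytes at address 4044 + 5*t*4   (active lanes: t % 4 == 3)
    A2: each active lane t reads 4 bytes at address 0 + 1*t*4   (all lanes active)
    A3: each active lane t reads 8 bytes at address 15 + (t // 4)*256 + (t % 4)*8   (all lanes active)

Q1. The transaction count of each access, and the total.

A1: 2 transactions
A2: 1 transaction
A3: 4 transactions

Answer: 2,1,4; total 7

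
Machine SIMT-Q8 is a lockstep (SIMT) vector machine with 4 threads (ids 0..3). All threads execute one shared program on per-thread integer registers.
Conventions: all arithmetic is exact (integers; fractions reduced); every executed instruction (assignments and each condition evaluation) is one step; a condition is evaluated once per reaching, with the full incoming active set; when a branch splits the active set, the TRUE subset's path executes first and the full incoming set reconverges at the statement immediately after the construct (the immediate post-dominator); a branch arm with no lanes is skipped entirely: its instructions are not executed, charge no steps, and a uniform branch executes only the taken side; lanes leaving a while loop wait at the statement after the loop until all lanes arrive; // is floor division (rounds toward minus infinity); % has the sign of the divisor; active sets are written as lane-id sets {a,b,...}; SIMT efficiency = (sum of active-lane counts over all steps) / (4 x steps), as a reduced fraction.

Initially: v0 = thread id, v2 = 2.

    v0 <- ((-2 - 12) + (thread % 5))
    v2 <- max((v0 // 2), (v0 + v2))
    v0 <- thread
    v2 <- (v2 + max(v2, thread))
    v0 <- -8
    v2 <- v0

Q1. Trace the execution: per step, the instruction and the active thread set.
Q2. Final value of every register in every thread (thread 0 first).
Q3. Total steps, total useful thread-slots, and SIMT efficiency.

step 0: v0 <- ((-2 - 12) + (thread % 5)) {0,1,2,3}
step 1: v2 <- max((v0 // 2), (v0 + v2)) {0,1,2,3}
step 2: v0 <- thread                 {0,1,2,3}
step 3: v2 <- (v2 + max(v2, thread)) {0,1,2,3}
step 4: v0 <- -8                     {0,1,2,3}
step 5: v2 <- v0                     {0,1,2,3}

Answer: 6 steps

v0: -8,-8,-8,-8
v2: -8,-8,-8,-8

steps = 6; useful = 24; efficiency = 24/24 = 1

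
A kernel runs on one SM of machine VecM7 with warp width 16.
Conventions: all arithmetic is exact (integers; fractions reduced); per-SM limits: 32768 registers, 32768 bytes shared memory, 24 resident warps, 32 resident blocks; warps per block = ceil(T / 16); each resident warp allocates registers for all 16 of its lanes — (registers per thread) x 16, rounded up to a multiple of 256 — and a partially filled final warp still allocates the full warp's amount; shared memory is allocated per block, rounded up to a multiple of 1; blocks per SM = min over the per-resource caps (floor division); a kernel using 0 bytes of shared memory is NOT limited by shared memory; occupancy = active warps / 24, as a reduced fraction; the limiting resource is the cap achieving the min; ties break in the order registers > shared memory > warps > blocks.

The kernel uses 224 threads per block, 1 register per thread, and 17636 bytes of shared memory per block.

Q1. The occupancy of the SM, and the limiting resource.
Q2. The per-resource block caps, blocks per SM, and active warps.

Answer: occupancy 7/12, limited by shared memory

registers: 9 blocks
shared memory: 1 block
warps: 1 block
blocks: 32 blocks

Answer: 1 block, 14 active warps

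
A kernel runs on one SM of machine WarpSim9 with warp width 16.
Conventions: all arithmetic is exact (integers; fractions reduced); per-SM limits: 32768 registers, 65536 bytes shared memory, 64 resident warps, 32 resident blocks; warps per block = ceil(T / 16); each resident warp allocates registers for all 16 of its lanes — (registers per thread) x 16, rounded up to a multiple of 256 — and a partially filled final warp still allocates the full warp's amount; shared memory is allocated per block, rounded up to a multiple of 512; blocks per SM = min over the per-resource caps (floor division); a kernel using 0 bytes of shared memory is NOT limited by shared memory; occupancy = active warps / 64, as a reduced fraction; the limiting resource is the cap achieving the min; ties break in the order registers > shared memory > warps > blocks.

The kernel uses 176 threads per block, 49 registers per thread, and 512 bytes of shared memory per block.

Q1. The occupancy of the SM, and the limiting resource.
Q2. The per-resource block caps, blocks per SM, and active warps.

Answer: occupancy 11/32, limited by registers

registers: 2 blocks
shared memory: 128 blocks
warps: 5 blocks
blocks: 32 blocks

Answer: 2 blocks, 22 active warps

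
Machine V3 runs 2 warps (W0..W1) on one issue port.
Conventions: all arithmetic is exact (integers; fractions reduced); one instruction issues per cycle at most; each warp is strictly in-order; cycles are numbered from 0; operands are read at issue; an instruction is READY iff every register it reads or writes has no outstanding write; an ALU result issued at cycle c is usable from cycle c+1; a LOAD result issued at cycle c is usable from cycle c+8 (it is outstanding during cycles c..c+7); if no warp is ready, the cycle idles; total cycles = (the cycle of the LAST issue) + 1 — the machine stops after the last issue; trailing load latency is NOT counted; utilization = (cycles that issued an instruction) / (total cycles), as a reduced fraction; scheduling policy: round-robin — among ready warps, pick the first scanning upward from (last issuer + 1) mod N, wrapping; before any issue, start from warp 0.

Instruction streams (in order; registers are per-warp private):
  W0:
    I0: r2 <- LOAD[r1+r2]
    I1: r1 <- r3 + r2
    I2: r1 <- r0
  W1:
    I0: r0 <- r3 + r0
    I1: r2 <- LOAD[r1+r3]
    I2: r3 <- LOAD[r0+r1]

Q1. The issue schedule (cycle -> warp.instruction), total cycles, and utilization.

cycle 0: W0.I0
cycle 1: W1.I0
cycle 2: W1.I1
cycle 3: W1.I2
cycle 4: idle
cycle 5: idle
cycle 6: idle
cycle 7: idle
cycle 8: W0.I1
cycle 9: W0.I2

Answer: 10 cycles, utilization 3/5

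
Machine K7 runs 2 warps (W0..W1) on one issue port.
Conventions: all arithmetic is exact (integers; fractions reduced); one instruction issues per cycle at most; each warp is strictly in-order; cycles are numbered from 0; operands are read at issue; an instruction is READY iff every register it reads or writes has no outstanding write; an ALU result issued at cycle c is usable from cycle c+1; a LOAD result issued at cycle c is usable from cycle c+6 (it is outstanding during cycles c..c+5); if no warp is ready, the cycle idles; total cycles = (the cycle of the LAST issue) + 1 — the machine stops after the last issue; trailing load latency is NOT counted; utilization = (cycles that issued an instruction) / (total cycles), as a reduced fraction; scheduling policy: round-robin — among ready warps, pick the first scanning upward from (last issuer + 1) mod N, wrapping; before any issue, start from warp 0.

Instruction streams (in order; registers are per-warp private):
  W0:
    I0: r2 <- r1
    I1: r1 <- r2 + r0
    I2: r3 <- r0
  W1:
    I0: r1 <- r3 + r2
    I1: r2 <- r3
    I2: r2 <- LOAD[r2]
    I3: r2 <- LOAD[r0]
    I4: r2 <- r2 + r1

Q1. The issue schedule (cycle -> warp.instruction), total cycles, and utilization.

cycle 0: W0.I0
cycle 1: W1.I0
cycle 2: W0.I1
cycle 3: W1.I1
cycle 4: W0.I2
cycle 5: W1.I2
cycle 6: idle
cycle 7: idle
cycle 8: idle
cycle 9: idle
cycle 10: idle
cycle 11: W1.I3
cycle 12: idle
cycle 13: idle
cycle 14: idle
cycle 15: idle
cycle 16: idle
cycle 17: W1.I4

Answer: 18 cycles, utilization 4/9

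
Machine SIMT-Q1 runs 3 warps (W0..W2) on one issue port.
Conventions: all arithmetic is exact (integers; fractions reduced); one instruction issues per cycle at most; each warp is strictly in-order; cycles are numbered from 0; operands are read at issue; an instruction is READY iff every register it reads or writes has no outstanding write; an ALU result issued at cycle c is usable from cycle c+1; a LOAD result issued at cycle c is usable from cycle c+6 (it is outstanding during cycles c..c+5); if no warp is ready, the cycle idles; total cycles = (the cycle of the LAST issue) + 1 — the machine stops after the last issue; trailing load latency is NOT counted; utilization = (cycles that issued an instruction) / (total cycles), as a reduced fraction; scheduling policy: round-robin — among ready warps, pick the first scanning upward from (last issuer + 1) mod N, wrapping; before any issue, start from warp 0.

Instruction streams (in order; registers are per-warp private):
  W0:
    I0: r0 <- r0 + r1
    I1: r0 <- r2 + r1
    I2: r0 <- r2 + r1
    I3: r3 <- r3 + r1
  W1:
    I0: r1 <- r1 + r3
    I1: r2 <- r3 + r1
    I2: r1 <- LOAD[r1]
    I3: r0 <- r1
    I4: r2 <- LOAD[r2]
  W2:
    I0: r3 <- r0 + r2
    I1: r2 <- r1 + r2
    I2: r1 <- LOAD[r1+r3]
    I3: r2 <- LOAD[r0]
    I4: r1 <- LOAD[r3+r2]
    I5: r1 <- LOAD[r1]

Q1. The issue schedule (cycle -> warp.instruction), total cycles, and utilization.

cycle 0: W0.I0
cycle 1: W1.I0
cycle 2: W2.I0
cycle 3: W0.I1
cycle 4: W1.I1
cycle 5: W2.I1
cycle 6: W0.I2
cycle 7: W1.I2
cycle 8: W2.I2
cycle 9: W0.I3
cycle 10: W2.I3
cycle 11: idle
cycle 12: idle
cycle 13: W1.I3
cycle 14: W1.I4
cycle 15: idle
cycle 16: W2.I4
cycle 17: idle
cycle 18: idle
cycle 19: idle
cycle 20: idle
cycle 21: idle
cycle 22: W2.I5

Answer: 23 cycles, utilization 15/23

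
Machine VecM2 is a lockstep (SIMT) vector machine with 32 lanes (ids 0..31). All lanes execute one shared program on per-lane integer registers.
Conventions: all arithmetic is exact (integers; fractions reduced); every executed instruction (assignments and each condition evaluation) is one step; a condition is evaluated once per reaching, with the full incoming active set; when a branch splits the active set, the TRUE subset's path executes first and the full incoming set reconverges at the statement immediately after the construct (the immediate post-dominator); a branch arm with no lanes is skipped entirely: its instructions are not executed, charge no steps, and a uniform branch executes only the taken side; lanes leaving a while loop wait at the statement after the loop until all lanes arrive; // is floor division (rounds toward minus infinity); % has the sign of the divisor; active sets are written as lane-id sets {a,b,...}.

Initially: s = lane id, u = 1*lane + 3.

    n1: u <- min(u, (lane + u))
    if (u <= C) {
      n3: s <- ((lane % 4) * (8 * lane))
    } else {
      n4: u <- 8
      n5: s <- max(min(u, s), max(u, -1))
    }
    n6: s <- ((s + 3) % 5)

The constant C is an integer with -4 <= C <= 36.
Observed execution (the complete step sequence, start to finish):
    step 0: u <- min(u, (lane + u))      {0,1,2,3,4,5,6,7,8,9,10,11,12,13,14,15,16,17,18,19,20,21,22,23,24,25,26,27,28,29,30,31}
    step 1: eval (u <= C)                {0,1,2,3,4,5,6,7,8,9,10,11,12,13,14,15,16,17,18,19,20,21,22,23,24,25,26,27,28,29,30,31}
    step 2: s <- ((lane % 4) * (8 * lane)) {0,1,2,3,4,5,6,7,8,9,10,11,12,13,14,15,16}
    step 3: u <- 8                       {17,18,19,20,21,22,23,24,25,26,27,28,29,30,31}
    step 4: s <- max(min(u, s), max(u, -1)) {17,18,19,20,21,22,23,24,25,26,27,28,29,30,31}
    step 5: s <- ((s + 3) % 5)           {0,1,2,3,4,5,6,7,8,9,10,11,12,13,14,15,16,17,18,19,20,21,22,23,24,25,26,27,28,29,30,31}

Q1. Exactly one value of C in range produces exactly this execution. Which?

Answer: C = 19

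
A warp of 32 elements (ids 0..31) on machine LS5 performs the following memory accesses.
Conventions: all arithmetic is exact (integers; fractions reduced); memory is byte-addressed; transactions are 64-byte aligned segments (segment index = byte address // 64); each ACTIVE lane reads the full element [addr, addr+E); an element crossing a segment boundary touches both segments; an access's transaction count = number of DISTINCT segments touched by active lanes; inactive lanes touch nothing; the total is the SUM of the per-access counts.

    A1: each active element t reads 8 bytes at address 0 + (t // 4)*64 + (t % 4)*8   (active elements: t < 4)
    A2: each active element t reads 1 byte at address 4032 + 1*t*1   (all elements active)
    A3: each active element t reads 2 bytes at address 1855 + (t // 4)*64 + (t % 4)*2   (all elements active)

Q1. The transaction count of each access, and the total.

A1: 1 transaction
A2: 1 transaction
A3: 9 transactions

Answer: 1,1,9; total 11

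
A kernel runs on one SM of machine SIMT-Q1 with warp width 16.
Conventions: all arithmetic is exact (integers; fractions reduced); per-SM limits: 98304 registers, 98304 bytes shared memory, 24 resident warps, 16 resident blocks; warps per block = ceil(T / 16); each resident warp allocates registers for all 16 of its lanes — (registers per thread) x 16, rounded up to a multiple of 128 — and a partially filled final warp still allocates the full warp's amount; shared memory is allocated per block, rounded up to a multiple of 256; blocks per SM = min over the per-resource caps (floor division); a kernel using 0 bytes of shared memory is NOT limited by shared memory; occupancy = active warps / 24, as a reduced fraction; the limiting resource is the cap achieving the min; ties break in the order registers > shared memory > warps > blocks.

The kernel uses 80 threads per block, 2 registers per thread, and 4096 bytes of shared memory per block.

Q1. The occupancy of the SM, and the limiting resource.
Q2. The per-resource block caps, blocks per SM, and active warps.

Answer: occupancy 5/6, limited by warps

registers: 153 blocks
shared memory: 24 blocks
warps: 4 blocks
blocks: 16 blocks

Answer: 4 blocks, 20 active warps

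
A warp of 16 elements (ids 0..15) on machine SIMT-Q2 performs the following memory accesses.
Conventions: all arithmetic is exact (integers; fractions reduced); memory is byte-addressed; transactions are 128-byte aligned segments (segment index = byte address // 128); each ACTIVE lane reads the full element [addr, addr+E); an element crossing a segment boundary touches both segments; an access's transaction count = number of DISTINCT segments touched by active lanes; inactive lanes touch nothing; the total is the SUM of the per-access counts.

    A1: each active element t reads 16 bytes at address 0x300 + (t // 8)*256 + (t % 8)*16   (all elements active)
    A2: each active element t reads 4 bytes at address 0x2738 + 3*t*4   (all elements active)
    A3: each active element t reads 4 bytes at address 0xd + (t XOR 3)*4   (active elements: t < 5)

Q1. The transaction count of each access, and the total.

A1: 2 transactions
A2: 2 transactions
A3: 1 transaction

Answer: 2,2,1; total 5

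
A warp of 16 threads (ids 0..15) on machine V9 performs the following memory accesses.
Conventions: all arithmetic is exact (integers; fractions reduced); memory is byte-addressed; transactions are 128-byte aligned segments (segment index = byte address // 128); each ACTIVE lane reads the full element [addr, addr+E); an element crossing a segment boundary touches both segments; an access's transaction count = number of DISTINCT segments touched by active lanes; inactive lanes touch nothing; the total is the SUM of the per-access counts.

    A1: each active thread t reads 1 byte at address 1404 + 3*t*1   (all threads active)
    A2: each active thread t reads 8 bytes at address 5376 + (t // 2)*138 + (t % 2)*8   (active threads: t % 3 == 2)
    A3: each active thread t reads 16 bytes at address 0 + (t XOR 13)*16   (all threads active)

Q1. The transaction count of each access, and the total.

A1: 2 transactions
A2: 5 transactions
A3: 2 transactions

Answer: 2,5,2; total 9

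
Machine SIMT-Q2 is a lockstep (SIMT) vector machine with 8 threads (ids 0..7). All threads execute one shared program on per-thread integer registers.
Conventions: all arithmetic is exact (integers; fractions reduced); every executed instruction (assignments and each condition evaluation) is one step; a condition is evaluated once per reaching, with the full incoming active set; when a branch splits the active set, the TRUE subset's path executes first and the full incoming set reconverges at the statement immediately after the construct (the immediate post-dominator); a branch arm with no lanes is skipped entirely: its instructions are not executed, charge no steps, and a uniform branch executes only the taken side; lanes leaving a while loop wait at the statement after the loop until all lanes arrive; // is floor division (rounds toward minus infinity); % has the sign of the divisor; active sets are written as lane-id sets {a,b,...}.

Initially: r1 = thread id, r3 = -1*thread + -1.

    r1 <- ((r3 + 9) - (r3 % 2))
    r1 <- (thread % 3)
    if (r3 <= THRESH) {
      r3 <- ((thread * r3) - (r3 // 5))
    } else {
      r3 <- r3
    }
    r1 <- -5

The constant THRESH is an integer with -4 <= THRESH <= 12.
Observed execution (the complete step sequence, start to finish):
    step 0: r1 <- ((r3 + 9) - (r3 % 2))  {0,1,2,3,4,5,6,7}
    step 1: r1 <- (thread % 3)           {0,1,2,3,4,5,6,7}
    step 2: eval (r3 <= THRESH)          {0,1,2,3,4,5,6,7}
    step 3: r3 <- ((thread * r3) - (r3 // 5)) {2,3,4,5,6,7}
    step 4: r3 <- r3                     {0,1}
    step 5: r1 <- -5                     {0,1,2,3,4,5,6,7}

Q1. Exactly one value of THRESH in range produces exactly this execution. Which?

Answer: THRESH = -3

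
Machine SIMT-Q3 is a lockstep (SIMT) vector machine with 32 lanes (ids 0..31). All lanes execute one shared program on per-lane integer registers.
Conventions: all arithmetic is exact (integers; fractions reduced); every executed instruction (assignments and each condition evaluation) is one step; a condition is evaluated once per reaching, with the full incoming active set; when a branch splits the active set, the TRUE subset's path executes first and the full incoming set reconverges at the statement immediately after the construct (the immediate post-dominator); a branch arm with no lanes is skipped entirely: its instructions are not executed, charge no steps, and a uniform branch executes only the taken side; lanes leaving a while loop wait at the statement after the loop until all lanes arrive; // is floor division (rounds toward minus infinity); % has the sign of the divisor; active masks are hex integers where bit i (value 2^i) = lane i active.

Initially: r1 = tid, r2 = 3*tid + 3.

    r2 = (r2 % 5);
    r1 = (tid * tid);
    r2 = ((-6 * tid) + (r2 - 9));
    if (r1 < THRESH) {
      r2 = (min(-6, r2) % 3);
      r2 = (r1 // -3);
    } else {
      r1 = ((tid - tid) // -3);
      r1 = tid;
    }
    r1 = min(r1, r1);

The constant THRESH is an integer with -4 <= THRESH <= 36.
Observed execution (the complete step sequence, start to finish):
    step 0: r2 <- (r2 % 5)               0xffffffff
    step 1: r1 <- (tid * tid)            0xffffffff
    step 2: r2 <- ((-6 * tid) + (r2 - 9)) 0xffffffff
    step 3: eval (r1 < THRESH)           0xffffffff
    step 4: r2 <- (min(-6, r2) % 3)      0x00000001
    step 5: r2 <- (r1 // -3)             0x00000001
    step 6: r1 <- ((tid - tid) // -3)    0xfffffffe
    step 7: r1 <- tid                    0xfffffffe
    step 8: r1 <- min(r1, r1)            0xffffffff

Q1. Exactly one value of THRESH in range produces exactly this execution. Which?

Answer: THRESH = 1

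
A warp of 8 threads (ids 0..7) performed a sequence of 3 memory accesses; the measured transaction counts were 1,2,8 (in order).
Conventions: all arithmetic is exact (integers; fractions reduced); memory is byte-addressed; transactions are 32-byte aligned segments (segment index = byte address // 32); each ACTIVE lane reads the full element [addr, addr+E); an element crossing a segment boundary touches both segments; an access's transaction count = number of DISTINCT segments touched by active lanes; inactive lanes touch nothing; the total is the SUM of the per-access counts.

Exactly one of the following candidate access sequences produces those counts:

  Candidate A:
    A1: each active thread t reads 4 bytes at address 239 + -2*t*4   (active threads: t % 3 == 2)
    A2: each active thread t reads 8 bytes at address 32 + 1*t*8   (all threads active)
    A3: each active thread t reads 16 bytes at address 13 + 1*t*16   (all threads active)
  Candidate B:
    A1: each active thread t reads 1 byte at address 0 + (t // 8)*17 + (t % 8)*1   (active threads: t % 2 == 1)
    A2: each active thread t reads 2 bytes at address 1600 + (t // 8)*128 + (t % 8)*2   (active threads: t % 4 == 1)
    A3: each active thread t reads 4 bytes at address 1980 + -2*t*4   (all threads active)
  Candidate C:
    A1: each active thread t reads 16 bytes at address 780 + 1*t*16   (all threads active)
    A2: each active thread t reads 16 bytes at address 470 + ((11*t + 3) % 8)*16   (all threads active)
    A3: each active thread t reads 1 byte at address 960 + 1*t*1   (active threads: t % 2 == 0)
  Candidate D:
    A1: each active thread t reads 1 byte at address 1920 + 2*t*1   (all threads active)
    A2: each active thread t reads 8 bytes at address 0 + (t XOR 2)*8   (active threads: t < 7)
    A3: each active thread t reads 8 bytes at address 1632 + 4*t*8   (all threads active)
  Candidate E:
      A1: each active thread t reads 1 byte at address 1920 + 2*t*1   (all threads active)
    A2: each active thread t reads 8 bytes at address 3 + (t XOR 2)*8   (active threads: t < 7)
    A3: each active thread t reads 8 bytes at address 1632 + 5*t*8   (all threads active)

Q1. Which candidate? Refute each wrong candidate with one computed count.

A: A1 gives 2 transactions, not 1
B: A2 gives 1 transaction, not 2
C: A1 gives 5 transactions, not 1
E: A2 gives 3 transactions, not 2
D: all counts match (1,2,8)

Answer: D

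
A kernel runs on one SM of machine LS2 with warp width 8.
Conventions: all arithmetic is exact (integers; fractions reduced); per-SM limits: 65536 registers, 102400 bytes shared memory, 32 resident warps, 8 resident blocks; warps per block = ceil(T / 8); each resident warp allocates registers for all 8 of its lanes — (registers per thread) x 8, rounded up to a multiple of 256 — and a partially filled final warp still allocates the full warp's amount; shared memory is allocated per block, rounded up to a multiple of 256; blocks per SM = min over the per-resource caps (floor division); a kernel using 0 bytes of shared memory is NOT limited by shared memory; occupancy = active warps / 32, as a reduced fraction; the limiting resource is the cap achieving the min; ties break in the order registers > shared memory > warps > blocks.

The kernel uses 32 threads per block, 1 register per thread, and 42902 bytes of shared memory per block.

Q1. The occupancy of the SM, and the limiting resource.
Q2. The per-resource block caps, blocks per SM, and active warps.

Answer: occupancy 1/4, limited by shared memory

registers: 64 blocks
shared memory: 2 blocks
warps: 8 blocks
blocks: 8 blocks

Answer: 2 blocks, 8 active warps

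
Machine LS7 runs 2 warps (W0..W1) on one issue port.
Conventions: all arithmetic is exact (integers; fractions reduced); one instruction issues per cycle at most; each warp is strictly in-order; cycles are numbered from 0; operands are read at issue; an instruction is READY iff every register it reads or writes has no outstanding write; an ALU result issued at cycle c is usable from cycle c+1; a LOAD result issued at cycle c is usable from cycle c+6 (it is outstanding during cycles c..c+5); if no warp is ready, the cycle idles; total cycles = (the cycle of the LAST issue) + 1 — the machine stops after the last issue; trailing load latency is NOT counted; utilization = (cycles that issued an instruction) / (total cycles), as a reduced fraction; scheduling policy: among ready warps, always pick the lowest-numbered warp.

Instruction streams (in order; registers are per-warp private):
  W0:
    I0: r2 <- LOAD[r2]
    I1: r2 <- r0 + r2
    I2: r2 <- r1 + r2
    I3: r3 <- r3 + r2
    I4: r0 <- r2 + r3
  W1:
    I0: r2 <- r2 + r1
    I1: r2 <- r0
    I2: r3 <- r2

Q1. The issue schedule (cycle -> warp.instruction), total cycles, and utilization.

cycle 0: W0.I0
cycle 1: W1.I0
cycle 2: W1.I1
cycle 3: W1.I2
cycle 4: idle
cycle 5: idle
cycle 6: W0.I1
cycle 7: W0.I2
cycle 8: W0.I3
cycle 9: W0.I4

Answer: 10 cycles, utilization 4/5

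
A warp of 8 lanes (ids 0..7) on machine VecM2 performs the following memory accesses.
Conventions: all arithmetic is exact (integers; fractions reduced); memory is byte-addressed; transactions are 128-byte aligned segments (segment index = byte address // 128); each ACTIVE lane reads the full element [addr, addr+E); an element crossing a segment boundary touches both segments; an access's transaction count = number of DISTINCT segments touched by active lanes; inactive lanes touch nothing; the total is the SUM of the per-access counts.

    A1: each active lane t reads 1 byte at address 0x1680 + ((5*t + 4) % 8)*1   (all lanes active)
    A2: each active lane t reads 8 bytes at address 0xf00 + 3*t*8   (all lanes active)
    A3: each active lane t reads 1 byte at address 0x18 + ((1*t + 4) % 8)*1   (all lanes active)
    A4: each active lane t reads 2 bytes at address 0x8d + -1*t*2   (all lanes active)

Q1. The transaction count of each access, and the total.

A1: 1 transaction
A2: 2 transactions
A3: 1 transaction
A4: 2 transactions

Answer: 1,2,1,2; total 6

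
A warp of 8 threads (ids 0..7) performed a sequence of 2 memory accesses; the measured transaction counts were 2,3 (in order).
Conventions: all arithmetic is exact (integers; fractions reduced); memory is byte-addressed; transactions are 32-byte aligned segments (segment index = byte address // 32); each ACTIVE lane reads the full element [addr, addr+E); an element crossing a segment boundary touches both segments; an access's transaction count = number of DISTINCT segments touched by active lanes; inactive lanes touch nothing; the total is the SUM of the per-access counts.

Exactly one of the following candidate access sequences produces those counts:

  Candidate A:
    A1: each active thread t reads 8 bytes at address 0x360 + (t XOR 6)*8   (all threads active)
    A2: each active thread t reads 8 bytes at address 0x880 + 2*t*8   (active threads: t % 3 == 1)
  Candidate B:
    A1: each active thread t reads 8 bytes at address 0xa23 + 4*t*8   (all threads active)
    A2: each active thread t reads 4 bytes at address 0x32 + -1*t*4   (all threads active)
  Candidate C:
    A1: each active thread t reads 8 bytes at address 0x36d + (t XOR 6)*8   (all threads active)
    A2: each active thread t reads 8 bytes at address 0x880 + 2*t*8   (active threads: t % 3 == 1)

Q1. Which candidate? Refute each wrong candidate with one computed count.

B: A1 gives 8 transactions, not 2
C: A1 gives 3 transactions, not 2
A: all counts match (2,3)

Answer: A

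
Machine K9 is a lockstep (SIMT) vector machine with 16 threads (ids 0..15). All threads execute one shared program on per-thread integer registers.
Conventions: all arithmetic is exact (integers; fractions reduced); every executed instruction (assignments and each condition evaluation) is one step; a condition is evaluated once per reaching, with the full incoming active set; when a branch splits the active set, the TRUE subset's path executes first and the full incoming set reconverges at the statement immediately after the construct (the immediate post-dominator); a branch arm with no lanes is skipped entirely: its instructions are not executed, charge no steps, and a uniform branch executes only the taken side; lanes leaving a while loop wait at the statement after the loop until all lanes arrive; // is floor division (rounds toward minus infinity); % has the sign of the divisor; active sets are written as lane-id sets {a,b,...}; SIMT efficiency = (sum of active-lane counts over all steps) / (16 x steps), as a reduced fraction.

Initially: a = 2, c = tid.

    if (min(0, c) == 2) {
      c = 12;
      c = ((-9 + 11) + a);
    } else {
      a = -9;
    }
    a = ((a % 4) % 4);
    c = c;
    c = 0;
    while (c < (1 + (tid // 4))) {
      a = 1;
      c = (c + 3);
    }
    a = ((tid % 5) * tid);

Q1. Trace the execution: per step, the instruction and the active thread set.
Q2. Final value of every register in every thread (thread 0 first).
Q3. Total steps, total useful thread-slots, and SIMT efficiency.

step 0: eval (min(0, c) == 2)        {0,1,2,3,4,5,6,7,8,9,10,11,12,13,14,15}
step 1: a <- -9                      {0,1,2,3,4,5,6,7,8,9,10,11,12,13,14,15}
step 2: a <- ((a % 4) % 4)           {0,1,2,3,4,5,6,7,8,9,10,11,12,13,14,15}
step 3: c <- c                       {0,1,2,3,4,5,6,7,8,9,10,11,12,13,14,15}
step 4: c <- 0                       {0,1,2,3,4,5,6,7,8,9,10,11,12,13,14,15}
step 5: eval (c < (1 + (tid // 4)))  {0,1,2,3,4,5,6,7,8,9,10,11,12,13,14,15}
step 6: a <- 1                       {0,1,2,3,4,5,6,7,8,9,10,11,12,13,14,15}
step 7: c <- (c + 3)                 {0,1,2,3,4,5,6,7,8,9,10,11,12,13,14,15}
step 8: eval (c < (1 + (tid // 4)))  {0,1,2,3,4,5,6,7,8,9,10,11,12,13,14,15}
step 9: a <- 1                       {12,13,14,15}
step 10: c <- (c + 3)                 {12,13,14,15}
step 11: eval (c < (1 + (tid // 4)))  {12,13,14,15}
step 12: a <- ((tid % 5) * tid)       {0,1,2,3,4,5,6,7,8,9,10,11,12,13,14,15}

Answer: 13 steps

a: 0,1,4,9,16,0,6,14,24,36,0,11,24,39,56,0
c: 3,3,3,3,3,3,3,3,3,3,3,3,6,6,6,6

steps = 13; useful = 172; efficiency = 172/208 = 43/52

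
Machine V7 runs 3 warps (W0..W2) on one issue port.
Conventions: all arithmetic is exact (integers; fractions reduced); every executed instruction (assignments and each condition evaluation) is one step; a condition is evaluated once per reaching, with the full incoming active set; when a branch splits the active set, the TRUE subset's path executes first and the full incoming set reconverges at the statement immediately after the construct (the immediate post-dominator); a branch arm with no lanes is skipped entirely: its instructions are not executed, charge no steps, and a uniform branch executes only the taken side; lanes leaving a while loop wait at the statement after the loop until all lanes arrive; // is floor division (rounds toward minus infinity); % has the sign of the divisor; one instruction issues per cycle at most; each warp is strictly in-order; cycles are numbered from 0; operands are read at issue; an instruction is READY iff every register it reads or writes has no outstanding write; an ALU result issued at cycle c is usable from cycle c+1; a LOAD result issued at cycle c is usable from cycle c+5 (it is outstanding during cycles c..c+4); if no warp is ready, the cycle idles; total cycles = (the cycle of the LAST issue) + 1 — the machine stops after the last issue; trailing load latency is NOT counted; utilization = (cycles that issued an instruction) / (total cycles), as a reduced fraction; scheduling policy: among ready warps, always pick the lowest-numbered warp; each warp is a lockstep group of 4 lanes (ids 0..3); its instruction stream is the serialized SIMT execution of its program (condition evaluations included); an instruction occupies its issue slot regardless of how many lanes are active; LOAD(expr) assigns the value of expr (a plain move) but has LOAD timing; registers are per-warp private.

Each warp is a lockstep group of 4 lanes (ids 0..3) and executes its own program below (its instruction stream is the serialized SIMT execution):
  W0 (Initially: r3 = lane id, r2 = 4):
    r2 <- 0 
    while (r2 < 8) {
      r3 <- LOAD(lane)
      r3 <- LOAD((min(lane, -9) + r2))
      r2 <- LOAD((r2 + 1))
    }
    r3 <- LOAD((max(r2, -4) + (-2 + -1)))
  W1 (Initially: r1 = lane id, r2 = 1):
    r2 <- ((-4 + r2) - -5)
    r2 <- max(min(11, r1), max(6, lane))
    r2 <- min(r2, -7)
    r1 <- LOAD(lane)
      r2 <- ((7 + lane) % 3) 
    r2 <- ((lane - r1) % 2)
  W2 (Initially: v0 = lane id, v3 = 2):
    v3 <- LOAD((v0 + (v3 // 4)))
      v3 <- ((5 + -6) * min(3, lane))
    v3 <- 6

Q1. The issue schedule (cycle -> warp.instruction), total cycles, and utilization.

cycle 0: W0.I0
cycle 1: W0.I1
cycle 2: W0.I2
cycle 3: W1.I0
cycle 4: W1.I1
cycle 5: W1.I2
cycle 6: W1.I3
cycle 7: W0.I3
cycle 8: W0.I4
cycle 9: W1.I4
cycle 10: W2.I0
cycle 11: W1.I5
cycle 12: idle
cycle 13: W0.I5
cycle 14: W0.I6
cycle 15: W2.I1
cycle 16: W2.I2
cycle 17: idle
cycle 18: idle
cycle 19: W0.I7
cycle 20: W0.I8
cycle 21: idle
cycle 22: idle
cycle 23: idle
cycle 24: idle
cycle 25: W0.I9
cycle 26: W0.I10
cycle 27: idle
cycle 28: idle
cycle 29: idle
cycle 30: idle
cycle 31: W0.I11
cycle 32: W0.I12
cycle 33: idle
cycle 34: idle
cycle 35: idle
cycle 36: idle
cycle 37: W0.I13
cycle 38: W0.I14
cycle 39: idle
cycle 40: idle
cycle 41: idle
cycle 42: idle
cycle 43: W0.I15
cycle 44: W0.I16
cycle 45: idle
cycle 46: idle
cycle 47: idle
cycle 48: idle
cycle 49: W0.I17
cycle 50: W0.I18
cycle 51: idle
cycle 52: idle
cycle 53: idle
cycle 54: idle
cycle 55: W0.I19
cycle 56: W0.I20
cycle 57: idle
cycle 58: idle
cycle 59: idle
cycle 60: idle
cycle 61: W0.I21
cycle 62: W0.I22
cycle 63: idle
cycle 64: idle
cycle 65: idle
cycle 66: idle
cycle 67: W0.I23
cycle 68: W0.I24
cycle 69: idle
cycle 70: idle
cycle 71: idle
cycle 72: idle
cycle 73: W0.I25
cycle 74: W0.I26
cycle 75: idle
cycle 76: idle
cycle 77: idle
cycle 78: idle
cycle 79: W0.I27
cycle 80: W0.I28
cycle 81: idle
cycle 82: idle
cycle 83: idle
cycle 84: idle
cycle 85: W0.I29
cycle 86: W0.I30
cycle 87: idle
cycle 88: idle
cycle 89: idle
cycle 90: idle
cycle 91: W0.I31
cycle 92: W0.I32
cycle 93: idle
cycle 94: idle
cycle 95: idle
cycle 96: idle
cycle 97: W0.I33
cycle 98: W0.I34

Answer: 99 cycles, utilization 4/9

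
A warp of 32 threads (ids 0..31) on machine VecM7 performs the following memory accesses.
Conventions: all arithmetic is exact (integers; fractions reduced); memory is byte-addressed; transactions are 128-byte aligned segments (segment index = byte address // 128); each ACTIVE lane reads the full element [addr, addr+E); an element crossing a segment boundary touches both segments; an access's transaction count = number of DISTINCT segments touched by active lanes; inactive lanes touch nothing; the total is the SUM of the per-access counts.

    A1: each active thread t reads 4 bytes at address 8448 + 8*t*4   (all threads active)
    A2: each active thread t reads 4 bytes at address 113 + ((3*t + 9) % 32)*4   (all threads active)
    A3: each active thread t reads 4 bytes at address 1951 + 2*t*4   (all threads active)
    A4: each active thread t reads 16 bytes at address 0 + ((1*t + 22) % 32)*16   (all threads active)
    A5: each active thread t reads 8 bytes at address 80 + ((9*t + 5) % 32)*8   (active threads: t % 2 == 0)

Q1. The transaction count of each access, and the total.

A1: 8 transactions
A2: 2 transactions
A3: 3 transactions
A4: 4 transactions
A5: 3 transactions

Answer: 8,2,3,4,3; total 20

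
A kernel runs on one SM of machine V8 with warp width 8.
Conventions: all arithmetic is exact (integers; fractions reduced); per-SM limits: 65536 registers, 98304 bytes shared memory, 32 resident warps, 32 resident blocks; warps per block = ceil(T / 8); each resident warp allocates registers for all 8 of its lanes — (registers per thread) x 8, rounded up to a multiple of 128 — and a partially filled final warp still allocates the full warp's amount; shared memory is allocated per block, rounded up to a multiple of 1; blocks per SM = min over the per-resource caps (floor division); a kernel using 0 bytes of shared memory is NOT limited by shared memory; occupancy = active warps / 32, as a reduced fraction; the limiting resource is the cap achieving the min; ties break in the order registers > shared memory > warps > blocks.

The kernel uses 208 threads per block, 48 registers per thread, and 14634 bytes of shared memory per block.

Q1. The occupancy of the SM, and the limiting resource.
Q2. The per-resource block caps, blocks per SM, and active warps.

Answer: occupancy 13/16, limited by warps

registers: 6 blocks
shared memory: 6 blocks
warps: 1 block
blocks: 32 blocks

Answer: 1 block, 26 active warps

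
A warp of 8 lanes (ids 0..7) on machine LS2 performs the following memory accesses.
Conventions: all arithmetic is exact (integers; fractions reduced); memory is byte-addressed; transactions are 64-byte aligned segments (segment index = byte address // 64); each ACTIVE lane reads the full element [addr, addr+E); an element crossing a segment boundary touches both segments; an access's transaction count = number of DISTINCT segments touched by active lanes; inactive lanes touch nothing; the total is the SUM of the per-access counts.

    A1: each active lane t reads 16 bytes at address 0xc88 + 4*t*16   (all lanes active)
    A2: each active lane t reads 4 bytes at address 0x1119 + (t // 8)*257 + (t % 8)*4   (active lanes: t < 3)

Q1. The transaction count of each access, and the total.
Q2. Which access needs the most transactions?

A1: 8 transactions
A2: 1 transaction

Answer: 8,1; total 9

Answer: A1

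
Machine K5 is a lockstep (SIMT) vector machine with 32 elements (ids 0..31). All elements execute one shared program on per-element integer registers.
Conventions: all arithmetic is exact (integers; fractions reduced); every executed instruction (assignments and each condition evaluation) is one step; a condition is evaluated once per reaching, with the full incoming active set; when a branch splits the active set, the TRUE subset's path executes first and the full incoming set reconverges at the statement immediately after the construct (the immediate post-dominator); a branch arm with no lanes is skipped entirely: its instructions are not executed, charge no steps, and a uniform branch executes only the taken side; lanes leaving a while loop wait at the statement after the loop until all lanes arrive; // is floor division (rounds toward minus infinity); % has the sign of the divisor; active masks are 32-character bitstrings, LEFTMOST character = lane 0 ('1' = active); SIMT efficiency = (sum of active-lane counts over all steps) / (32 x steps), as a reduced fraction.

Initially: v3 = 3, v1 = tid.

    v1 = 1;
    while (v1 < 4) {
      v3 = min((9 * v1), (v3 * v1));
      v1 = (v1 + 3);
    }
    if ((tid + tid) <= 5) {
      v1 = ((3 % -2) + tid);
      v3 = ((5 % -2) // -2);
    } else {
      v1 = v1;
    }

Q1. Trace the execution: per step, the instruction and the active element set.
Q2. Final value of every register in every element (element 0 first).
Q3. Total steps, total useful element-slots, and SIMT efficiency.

step 0: v1 <- 1                      11111111111111111111111111111111
step 1: eval (v1 < 4)                11111111111111111111111111111111
step 2: v3 <- min((9 * v1), (v3 * v1)) 11111111111111111111111111111111
step 3: v1 <- (v1 + 3)               11111111111111111111111111111111
step 4: eval (v1 < 4)                11111111111111111111111111111111
step 5: eval ((tid + tid) <= 5)      11111111111111111111111111111111
step 6: v1 <- ((3 % -2) + tid)       11100000000000000000000000000000
step 7: v3 <- ((5 % -2) // -2)       11100000000000000000000000000000
step 8: v1 <- v1                     00011111111111111111111111111111

Answer: 9 steps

v3: 0,0,0,3,3,3,3,3,3,3,3,3,3,3,3,3,3,3,3,3,3,3,3,3,3,3,3,3,3,3,3,3
v1: -1,0,1,4,4,4,4,4,4,4,4,4,4,4,4,4,4,4,4,4,4,4,4,4,4,4,4,4,4,4,4,4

steps = 9; useful = 227; efficiency = 227/288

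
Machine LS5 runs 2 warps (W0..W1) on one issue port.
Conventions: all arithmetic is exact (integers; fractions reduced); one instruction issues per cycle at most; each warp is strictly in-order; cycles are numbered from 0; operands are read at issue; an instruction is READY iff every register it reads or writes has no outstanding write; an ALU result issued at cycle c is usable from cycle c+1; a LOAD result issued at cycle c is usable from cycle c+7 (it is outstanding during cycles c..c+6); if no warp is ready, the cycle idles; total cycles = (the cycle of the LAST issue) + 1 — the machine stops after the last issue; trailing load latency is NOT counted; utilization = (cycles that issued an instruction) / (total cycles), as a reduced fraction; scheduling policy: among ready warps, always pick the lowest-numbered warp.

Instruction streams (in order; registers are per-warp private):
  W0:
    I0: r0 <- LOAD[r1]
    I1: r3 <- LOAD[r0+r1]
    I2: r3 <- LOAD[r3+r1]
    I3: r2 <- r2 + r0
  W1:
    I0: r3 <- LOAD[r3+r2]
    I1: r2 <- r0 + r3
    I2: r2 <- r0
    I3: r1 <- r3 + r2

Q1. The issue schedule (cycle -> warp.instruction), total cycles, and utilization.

cycle 0: W0.I0
cycle 1: W1.I0
cycle 2: idle
cycle 3: idle
cycle 4: idle
cycle 5: idle
cycle 6: idle
cycle 7: W0.I1
cycle 8: W1.I1
cycle 9: W1.I2
cycle 10: W1.I3
cycle 11: idle
cycle 12: idle
cycle 13: idle
cycle 14: W0.I2
cycle 15: W0.I3

Answer: 16 cycles, utilization 1/2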